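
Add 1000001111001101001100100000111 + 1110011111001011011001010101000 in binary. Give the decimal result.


1000001111001101001100100000111 + 1110011111001011011001010101000 = 10110101110011000100101110101111 = 3050064815

3050064815


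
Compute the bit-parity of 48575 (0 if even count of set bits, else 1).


0b1011110110111111 has 13 ones => parity 1

1


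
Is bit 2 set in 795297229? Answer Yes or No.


0b101111011001110100010111001101, bit 2 = 1. Yes

Yes


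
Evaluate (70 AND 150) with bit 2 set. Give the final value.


Step 1: 70 & 150 = 6
Step 2: 6 | (1 << 2) = 6 | 4 = 6

6


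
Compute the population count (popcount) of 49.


0b110001 has 3 set bits

3


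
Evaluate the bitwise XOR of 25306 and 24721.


0b110001011011010 ^ 0b110000010010001 = 0b1001001011 = 587

587


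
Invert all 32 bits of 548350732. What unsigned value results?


548350732 ^ 4294967295 = 3746616563

3746616563


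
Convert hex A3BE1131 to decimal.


A3BE1131 hex = 2747142449 decimal

2747142449


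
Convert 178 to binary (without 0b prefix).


178 = 10110010 in binary

10110010


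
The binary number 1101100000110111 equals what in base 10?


1101100000110111 in decimal = 55351

55351


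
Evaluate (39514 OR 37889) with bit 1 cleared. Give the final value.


Step 1: 39514 | 37889 = 40539
Step 2: 40539 & ~(1 << 1) = 40537

40537


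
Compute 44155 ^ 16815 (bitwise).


0b1010110001111011 ^ 0b100000110101111 = 0b1110110111010100 = 60884

60884


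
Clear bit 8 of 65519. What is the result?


65519 & ~(1 << 8) = 65263

65263


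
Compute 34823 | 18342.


0b1000100000000111 | 0b100011110100110 = 0b1100111110100111 = 53159

53159


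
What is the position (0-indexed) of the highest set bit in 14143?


0b11011100111111. Highest set bit at position 13

13


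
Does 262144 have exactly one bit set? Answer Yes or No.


0b1000000000000000000. Only one bit set => Yes

Yes


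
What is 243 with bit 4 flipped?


243 ^ (1 << 4) = 243 ^ 16 = 227

227


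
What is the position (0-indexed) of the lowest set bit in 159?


0b10011111. Lowest set bit at position 0

0


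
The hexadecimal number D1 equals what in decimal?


D1 hex = 209 decimal

209


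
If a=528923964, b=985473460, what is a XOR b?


528923964 ^ 985473460 = 624663688

624663688


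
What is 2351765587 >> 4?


0b10001100001011010001100001010011 >> 4 = 0b1000110000101101000110000101 = 146985349

146985349


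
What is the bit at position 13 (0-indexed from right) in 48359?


0b1011110011100111, position 13 = 1

1


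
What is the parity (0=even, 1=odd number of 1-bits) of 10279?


0b10100000100111 has 6 ones => parity 0

0


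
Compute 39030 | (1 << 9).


39030 | (1 << 9) = 39030 | 512 = 39542

39542


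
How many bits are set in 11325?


0b10110000111101 has 8 set bits

8


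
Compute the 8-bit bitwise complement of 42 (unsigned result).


~0b101010 = 0b11010101 = 213 (8-bit unsigned)

213


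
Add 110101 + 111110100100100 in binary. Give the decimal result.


110101 + 111110100100100 = 111110101011001 = 32089

32089


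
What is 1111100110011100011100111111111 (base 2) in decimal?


1111100110011100011100111111111 in decimal = 2093890047

2093890047


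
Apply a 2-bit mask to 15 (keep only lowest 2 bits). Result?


15 & 3 = 3

3


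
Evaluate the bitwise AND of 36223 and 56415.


0b1000110101111111 & 0b1101110001011111 = 0b1000110001011111 = 35935

35935


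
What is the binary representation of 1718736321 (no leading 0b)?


1718736321 = 1100110011100011101010111000001 in binary

1100110011100011101010111000001


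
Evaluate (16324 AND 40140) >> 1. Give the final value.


Step 1: 16324 & 40140 = 7364
Step 2: 7364 >> 1 = 3682

3682


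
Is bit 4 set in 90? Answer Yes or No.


0b1011010, bit 4 = 1. Yes

Yes


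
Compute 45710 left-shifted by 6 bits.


0b1011001010001110 << 6 = 0b1011001010001110000000 = 2925440

2925440


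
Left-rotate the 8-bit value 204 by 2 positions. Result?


Rotate 0b11001100 left by 2 (8-bit) = 0b110011 = 51

51


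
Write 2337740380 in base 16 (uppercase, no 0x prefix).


2337740380 = 8B57165C hex

8B57165C


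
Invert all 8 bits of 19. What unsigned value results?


19 ^ 255 = 236

236


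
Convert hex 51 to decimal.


51 hex = 81 decimal

81


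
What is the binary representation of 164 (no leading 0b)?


164 = 10100100 in binary

10100100


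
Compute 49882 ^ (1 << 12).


49882 ^ (1 << 12) = 49882 ^ 4096 = 53978

53978


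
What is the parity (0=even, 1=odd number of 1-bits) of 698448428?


0b101001101000010111101000101100 has 14 ones => parity 0

0


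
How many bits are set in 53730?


0b1101000111100010 has 8 set bits

8


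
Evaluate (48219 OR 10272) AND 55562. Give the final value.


Step 1: 48219 | 10272 = 48251
Step 2: 48251 & 55562 = 38922

38922


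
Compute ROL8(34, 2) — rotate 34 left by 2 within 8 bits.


Rotate 0b100010 left by 2 (8-bit) = 0b10001000 = 136

136


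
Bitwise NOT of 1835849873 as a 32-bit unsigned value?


~0b1101101011011001101100010010001 = 0b10010010100100110010011101101110 = 2459117422 (32-bit unsigned)

2459117422


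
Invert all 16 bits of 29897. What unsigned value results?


29897 ^ 65535 = 35638

35638


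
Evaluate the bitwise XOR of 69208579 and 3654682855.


0b100001000000000101000000011 ^ 0b11011001110101100000100011100111 = 0b11011101111101100000001011100100 = 3723887332

3723887332


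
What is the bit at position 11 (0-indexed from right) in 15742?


0b11110101111110, position 11 = 1

1


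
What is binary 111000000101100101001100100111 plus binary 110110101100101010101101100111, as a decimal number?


111000000101100101001100100111 + 110110101100101010101101100111 = 1101110110010001111111010001110 = 1858666126

1858666126


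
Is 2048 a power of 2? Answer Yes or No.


0b100000000000. Only one bit set => Yes

Yes


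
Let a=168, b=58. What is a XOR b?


168 ^ 58 = 146

146


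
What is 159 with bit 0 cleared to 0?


159 & ~(1 << 0) = 158

158


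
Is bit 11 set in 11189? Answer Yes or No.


0b10101110110101, bit 11 = 1. Yes

Yes


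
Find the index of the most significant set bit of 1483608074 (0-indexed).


0b1011000011011100001000000001010. Highest set bit at position 30

30


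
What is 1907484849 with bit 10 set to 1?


1907484849 | (1 << 10) = 1907484849 | 1024 = 1907485873

1907485873


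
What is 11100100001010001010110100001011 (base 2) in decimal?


11100100001010001010110100001011 in decimal = 3827870987

3827870987


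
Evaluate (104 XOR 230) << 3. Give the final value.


Step 1: 104 ^ 230 = 142
Step 2: 142 << 3 = 1136

1136


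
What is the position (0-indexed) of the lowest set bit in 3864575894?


0b11100110010110001011111110010110. Lowest set bit at position 1

1


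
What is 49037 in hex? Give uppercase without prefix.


49037 = BF8D hex

BF8D


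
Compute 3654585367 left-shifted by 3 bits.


0b11011001110101001000110000010111 << 3 = 0b11011001110101001000110000010111000 = 29236682936

29236682936


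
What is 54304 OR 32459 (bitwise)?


0b1101010000100000 | 0b111111011001011 = 0b1111111011101011 = 65259

65259


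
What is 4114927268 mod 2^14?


4114927268 & 16383 = 3748

3748


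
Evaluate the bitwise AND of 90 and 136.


0b1011010 & 0b10001000 = 0b1000 = 8

8


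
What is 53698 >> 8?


0b1101000111000010 >> 8 = 0b11010001 = 209

209


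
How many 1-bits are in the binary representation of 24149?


0b101111001010101 has 9 set bits

9


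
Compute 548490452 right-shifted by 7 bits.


0b100000101100010100110011010100 >> 7 = 0b10000010110001010011001 = 4285081

4285081


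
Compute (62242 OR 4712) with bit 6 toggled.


Step 1: 62242 | 4712 = 62314
Step 2: 62314 ^ (1 << 6) = 62314 ^ 64 = 62250

62250


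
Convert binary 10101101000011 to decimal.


10101101000011 in decimal = 11075

11075


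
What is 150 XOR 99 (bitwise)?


0b10010110 ^ 0b1100011 = 0b11110101 = 245

245


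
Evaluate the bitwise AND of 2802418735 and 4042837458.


0b10100111000010011000010000101111 & 0b11110000111110001100110111010010 = 0b10100000000010001000010000000010 = 2684912642

2684912642


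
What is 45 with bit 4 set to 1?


45 | (1 << 4) = 45 | 16 = 61

61


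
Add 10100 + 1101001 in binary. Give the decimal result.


10100 + 1101001 = 1111101 = 125

125


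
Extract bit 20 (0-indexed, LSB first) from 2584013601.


0b10011010000001001110101100100001, position 20 = 0

0


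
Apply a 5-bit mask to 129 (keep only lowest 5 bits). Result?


129 & 31 = 1

1


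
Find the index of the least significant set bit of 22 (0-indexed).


0b10110. Lowest set bit at position 1

1


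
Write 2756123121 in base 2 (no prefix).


2756123121 = 10100100010001110001100111110001 in binary

10100100010001110001100111110001


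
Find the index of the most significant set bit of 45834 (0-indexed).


0b1011001100001010. Highest set bit at position 15

15


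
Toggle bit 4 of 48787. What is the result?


48787 ^ (1 << 4) = 48787 ^ 16 = 48771

48771


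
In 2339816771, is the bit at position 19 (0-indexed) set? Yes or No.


0b10001011011101101100010101000011, bit 19 = 0. No

No


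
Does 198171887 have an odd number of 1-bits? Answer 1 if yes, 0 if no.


0b1011110011111101110011101111 has 21 ones => parity 1

1


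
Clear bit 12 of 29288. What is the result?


29288 & ~(1 << 12) = 25192

25192


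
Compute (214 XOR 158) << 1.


Step 1: 214 ^ 158 = 72
Step 2: 72 << 1 = 144

144


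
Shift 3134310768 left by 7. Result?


0b10111010110100011100100101110000 << 7 = 0b101110101101000111001001011100000000000 = 401191778304

401191778304


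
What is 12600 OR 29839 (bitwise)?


0b11000100111000 | 0b111010010001111 = 0b111010110111111 = 30143

30143


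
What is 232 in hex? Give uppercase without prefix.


232 = E8 hex

E8


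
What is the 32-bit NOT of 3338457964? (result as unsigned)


~0b11000110111111001101001101101100 = 0b111001000000110010110010010011 = 956509331 (32-bit unsigned)

956509331


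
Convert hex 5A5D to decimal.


5A5D hex = 23133 decimal

23133


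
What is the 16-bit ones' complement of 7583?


7583 ^ 65535 = 57952

57952


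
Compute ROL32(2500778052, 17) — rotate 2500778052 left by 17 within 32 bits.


Rotate 0b10010101000011101101100001000100 left by 17 (32-bit) = 0b10110000100010010010101000011101 = 2961779229

2961779229


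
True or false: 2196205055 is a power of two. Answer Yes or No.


0b10000010111001110110110111111111. Multiple bits set => No

No


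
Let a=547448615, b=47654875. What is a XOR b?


547448615 ^ 47654875 = 578175228

578175228


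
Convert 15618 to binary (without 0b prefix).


15618 = 11110100000010 in binary

11110100000010


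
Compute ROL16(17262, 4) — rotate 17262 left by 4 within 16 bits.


Rotate 0b100001101101110 left by 4 (16-bit) = 0b11011011100100 = 14052

14052


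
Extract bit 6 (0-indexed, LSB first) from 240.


0b11110000, position 6 = 1

1


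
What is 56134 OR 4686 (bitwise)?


0b1101101101000110 | 0b1001001001110 = 0b1101101101001110 = 56142

56142


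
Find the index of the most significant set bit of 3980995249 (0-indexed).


0b11101101010010010010101010110001. Highest set bit at position 31

31


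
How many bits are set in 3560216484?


0b11010100001101001001011110100100 has 15 set bits

15


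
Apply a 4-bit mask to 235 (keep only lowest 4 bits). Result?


235 & 15 = 11

11


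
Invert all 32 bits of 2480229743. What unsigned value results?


2480229743 ^ 4294967295 = 1814737552

1814737552


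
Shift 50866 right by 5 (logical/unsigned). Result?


0b1100011010110010 >> 5 = 0b11000110101 = 1589

1589


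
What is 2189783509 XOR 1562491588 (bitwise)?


0b10000010100001010111000111010101 ^ 0b1011101001000011011101011000100 = 0b11011111101001001100101100010001 = 3752119057

3752119057


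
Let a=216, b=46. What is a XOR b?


216 ^ 46 = 246

246


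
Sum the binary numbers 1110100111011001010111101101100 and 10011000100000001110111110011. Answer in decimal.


1110100111011001010111101101100 + 10011000100000001110111110011 = 10000111111111001100110101011111 = 2281491807

2281491807


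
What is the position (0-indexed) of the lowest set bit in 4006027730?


0b11101110110001110010000111010010. Lowest set bit at position 1

1


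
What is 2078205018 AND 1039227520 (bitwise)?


0b1111011110111101110010001011010 & 0b111101111100010101101010000000 = 0b111001110100000100000000000000 = 969949184

969949184


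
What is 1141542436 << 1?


0b1000100000010101000111000100100 << 1 = 0b10001000000101010001110001001000 = 2283084872

2283084872


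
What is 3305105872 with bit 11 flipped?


3305105872 ^ (1 << 11) = 3305105872 ^ 2048 = 3305103824

3305103824


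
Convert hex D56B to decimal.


D56B hex = 54635 decimal

54635


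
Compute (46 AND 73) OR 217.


Step 1: 46 & 73 = 8
Step 2: 8 | 217 = 217

217


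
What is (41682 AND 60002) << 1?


Step 1: 41682 & 60002 = 41538
Step 2: 41538 << 1 = 83076

83076


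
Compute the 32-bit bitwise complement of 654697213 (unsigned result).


~0b100111000001011110001011111101 = 0b11011000111110100001110100000010 = 3640270082 (32-bit unsigned)

3640270082


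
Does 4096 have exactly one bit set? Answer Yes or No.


0b1000000000000. Only one bit set => Yes

Yes


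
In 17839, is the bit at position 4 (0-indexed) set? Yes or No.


0b100010110101111, bit 4 = 0. No

No


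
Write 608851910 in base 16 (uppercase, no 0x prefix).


608851910 = 244A57C6 hex

244A57C6


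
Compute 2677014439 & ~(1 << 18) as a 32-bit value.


2677014439 & ~(1 << 18) = 2676752295

2676752295


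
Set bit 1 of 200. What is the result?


200 | (1 << 1) = 200 | 2 = 202

202


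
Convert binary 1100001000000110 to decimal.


1100001000000110 in decimal = 49670

49670


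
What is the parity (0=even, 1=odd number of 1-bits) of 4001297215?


0b11101110011111101111001100111111 has 24 ones => parity 0

0


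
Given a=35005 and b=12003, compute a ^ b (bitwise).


35005 ^ 12003 = 42590

42590


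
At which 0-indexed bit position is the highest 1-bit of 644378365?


0b100110011010000110111011111101. Highest set bit at position 29

29


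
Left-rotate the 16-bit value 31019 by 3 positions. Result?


Rotate 0b111100100101011 left by 3 (16-bit) = 0b1100100101011011 = 51547

51547


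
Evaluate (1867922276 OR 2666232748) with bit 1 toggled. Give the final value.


Step 1: 1867922276 | 2666232748 = 4294933484
Step 2: 4294933484 ^ (1 << 1) = 4294933484 ^ 2 = 4294933486

4294933486


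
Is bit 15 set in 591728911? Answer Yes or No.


0b100011010001010001000100001111, bit 15 = 0. No

No


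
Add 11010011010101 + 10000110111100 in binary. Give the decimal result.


11010011010101 + 10000110111100 = 101011010010001 = 22161

22161


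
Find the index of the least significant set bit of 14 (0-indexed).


0b1110. Lowest set bit at position 1

1


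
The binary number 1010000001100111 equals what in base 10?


1010000001100111 in decimal = 41063

41063


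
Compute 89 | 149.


0b1011001 | 0b10010101 = 0b11011101 = 221

221


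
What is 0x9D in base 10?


9D hex = 157 decimal

157


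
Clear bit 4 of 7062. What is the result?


7062 & ~(1 << 4) = 7046

7046


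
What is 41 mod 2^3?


41 & 7 = 1

1


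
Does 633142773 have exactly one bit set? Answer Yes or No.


0b100101101111001111110111110101. Multiple bits set => No

No


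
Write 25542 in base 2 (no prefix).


25542 = 110001111000110 in binary

110001111000110


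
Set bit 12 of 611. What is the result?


611 | (1 << 12) = 611 | 4096 = 4707

4707


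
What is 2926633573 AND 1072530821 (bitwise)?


0b10101110011100001110001001100101 & 0b111111111011011000010110000101 = 0b101110011000001000000000000101 = 778076165

778076165


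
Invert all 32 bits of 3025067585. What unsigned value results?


3025067585 ^ 4294967295 = 1269899710

1269899710


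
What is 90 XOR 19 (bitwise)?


0b1011010 ^ 0b10011 = 0b1001001 = 73

73


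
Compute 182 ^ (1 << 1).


182 ^ (1 << 1) = 182 ^ 2 = 180

180


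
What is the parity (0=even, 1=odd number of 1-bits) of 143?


0b10001111 has 5 ones => parity 1

1


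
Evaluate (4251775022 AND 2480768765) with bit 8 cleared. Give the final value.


Step 1: 4251775022 & 2480768765 = 2437709868
Step 2: 2437709868 & ~(1 << 8) = 2437709868

2437709868


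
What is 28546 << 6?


0b110111110000010 << 6 = 0b110111110000010000000 = 1826944

1826944


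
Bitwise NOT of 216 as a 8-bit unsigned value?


~0b11011000 = 0b100111 = 39 (8-bit unsigned)

39


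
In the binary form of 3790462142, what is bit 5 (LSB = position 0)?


0b11100001111011011101110010111110, position 5 = 1

1


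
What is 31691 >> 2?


0b111101111001011 >> 2 = 0b1111011110010 = 7922

7922


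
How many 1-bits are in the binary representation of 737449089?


0b101011111101001001010010000001 has 14 set bits

14


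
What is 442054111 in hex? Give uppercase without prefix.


442054111 = 1A5935DF hex

1A5935DF


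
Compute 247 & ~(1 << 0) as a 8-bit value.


247 & ~(1 << 0) = 246

246


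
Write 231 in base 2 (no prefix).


231 = 11100111 in binary

11100111


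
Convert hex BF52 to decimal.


BF52 hex = 48978 decimal

48978


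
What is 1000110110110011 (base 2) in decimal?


1000110110110011 in decimal = 36275

36275


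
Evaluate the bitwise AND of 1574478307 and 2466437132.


0b1011101110110001010000111100011 & 0b10010011000000101101100000001100 = 0b10001000000001000000000000000 = 285245440

285245440


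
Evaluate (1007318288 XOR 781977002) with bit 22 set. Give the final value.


Step 1: 1007318288 ^ 781977002 = 311849146
Step 2: 311849146 | (1 << 22) = 311849146 | 4194304 = 316043450

316043450


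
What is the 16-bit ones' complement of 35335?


35335 ^ 65535 = 30200

30200


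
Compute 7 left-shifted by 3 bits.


0b111 << 3 = 0b111000 = 56

56


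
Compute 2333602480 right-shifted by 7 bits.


0b10001011000101111111001010110000 >> 7 = 0b1000101100010111111100101 = 18231269

18231269


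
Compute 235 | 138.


0b11101011 | 0b10001010 = 0b11101011 = 235

235


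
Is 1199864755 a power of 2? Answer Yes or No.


0b1000111100001000111101110110011. Multiple bits set => No

No


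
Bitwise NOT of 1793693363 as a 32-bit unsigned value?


~0b1101010111010011001011010110011 = 0b10010101000101100110100101001100 = 2501273932 (32-bit unsigned)

2501273932


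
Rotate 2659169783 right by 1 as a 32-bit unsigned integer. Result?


Rotate 0b10011110011111111011010111110111 right by 1 (32-bit) = 0b11001111001111111101101011111011 = 3477068539

3477068539


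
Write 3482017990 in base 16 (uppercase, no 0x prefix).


3482017990 = CF8B60C6 hex

CF8B60C6


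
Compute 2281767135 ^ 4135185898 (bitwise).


0b10001000000000010000000011011111 ^ 0b11110110011110011110110111101010 = 0b1111110011110001110110100110101 = 2121854261

2121854261


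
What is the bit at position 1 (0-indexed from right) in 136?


0b10001000, position 1 = 0

0


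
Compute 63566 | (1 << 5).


63566 | (1 << 5) = 63566 | 32 = 63598

63598


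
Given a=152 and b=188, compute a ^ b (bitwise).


152 ^ 188 = 36

36


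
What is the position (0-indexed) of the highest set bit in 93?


0b1011101. Highest set bit at position 6

6


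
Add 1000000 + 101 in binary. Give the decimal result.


1000000 + 101 = 1000101 = 69

69


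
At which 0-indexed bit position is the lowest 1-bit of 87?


0b1010111. Lowest set bit at position 0

0


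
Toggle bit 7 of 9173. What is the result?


9173 ^ (1 << 7) = 9173 ^ 128 = 9045

9045


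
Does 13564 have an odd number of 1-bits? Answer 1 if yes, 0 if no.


0b11010011111100 has 9 ones => parity 1

1


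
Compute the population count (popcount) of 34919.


0b1000100001100111 has 7 set bits

7


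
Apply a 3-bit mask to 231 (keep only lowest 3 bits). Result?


231 & 7 = 7

7


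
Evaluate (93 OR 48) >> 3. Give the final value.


Step 1: 93 | 48 = 125
Step 2: 125 >> 3 = 15

15


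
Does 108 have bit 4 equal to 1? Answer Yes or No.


0b1101100, bit 4 = 0. No

No


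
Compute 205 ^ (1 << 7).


205 ^ (1 << 7) = 205 ^ 128 = 77

77


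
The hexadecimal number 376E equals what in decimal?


376E hex = 14190 decimal

14190


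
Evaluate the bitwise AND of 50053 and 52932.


0b1100001110000101 & 0b1100111011000100 = 0b1100001010000100 = 49796

49796


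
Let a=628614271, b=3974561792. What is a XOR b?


628614271 ^ 3974561792 = 3381716095

3381716095


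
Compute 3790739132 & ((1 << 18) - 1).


3790739132 & 262143 = 136892

136892


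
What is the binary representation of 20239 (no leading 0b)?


20239 = 100111100001111 in binary

100111100001111


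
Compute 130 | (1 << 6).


130 | (1 << 6) = 130 | 64 = 194

194


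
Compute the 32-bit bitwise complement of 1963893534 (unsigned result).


~0b1110101000011101010001100011110 = 0b10001010111100010101110011100001 = 2331073761 (32-bit unsigned)

2331073761


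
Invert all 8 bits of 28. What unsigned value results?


28 ^ 255 = 227

227


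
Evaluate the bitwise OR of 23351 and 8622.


0b101101100110111 | 0b10000110101110 = 0b111101110111111 = 31679

31679


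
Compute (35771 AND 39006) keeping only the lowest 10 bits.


Step 1: 35771 & 39006 = 34842
Step 2: 34842 & 1023 = 26

26


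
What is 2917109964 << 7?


0b10101101110111111001000011001100 << 7 = 0b101011011101111110010000110011000000000 = 373390075392

373390075392


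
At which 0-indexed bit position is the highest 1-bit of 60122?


0b1110101011011010. Highest set bit at position 15

15


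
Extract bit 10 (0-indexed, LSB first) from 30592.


0b111011110000000, position 10 = 1

1


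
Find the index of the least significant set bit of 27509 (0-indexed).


0b110101101110101. Lowest set bit at position 0

0


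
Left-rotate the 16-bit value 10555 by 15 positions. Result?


Rotate 0b10100100111011 left by 15 (16-bit) = 0b1001010010011101 = 38045

38045


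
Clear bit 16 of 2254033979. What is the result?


2254033979 & ~(1 << 16) = 2253968443

2253968443


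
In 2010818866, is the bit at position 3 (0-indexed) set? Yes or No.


0b1110111110110101010100100110010, bit 3 = 0. No

No


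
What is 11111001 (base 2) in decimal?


11111001 in decimal = 249

249


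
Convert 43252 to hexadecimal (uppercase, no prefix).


43252 = A8F4 hex

A8F4


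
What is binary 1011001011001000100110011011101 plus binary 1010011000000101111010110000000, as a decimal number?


1011001011001000100110011011101 + 1010011000000101111010110000000 = 10101100011001110100001001011101 = 2892448349

2892448349


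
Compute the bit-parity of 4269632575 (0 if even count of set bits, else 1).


0b11111110011111010110110000111111 has 23 ones => parity 1

1


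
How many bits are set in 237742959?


0b1110001010111010101101101111 has 18 set bits

18


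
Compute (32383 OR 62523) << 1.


Step 1: 32383 | 62523 = 65151
Step 2: 65151 << 1 = 130302

130302


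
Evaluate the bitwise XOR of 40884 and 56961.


0b1001111110110100 ^ 0b1101111010000001 = 0b100000100110101 = 16693

16693


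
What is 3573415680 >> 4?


0b11010100111111011111111100000000 >> 4 = 0b1101010011111101111111110000 = 223338480

223338480


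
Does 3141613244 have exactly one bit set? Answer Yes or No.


0b10111011010000010011011010111100. Multiple bits set => No

No


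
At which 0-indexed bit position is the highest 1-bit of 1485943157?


0b1011000100100011011000101110101. Highest set bit at position 30

30


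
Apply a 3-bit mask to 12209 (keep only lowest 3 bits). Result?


12209 & 7 = 1

1


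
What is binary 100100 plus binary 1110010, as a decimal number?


100100 + 1110010 = 10010110 = 150

150


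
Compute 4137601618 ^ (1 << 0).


4137601618 ^ (1 << 0) = 4137601618 ^ 1 = 4137601619

4137601619


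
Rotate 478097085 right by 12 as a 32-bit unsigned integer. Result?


Rotate 0b11100011111110010111010111101 right by 12 (32-bit) = 0b11101011110100011100011111110010 = 3956393970

3956393970


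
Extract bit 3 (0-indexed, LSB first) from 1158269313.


0b1000101000010011100100110000001, position 3 = 0

0


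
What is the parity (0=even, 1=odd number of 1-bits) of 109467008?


0b110100001100101010110000000 has 10 ones => parity 0

0


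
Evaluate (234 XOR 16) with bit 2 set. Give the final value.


Step 1: 234 ^ 16 = 250
Step 2: 250 | (1 << 2) = 250 | 4 = 254

254


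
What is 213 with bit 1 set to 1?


213 | (1 << 1) = 213 | 2 = 215

215


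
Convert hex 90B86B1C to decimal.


90B86B1C hex = 2428005148 decimal

2428005148


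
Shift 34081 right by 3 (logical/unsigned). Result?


0b1000010100100001 >> 3 = 0b1000010100100 = 4260

4260


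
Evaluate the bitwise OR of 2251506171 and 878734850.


0b10000110001100110100000111111011 | 0b110100011000000110111000000010 = 0b10110110011100110110111111111011 = 3061018619

3061018619


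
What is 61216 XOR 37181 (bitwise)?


0b1110111100100000 ^ 0b1001000100111101 = 0b111111000011101 = 32285

32285


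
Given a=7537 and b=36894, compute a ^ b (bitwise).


7537 ^ 36894 = 36207

36207


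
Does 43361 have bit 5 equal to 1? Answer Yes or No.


0b1010100101100001, bit 5 = 1. Yes

Yes


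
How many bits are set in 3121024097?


0b10111010000001110000110001100001 has 13 set bits

13


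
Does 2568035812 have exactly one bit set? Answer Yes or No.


0b10011001000100010001110111100100. Multiple bits set => No

No


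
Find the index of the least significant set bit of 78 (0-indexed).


0b1001110. Lowest set bit at position 1

1


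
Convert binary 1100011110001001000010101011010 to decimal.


1100011110001001000010101011010 in decimal = 1673823578

1673823578


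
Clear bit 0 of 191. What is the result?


191 & ~(1 << 0) = 190

190


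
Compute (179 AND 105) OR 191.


Step 1: 179 & 105 = 33
Step 2: 33 | 191 = 191

191


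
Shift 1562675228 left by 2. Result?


0b1011101001001001000100000011100 << 2 = 0b101110100100100100010000001110000 = 6250700912

6250700912


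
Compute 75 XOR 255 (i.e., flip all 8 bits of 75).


75 ^ 255 = 180

180


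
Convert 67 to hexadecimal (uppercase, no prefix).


67 = 43 hex

43


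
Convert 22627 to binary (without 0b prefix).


22627 = 101100001100011 in binary

101100001100011


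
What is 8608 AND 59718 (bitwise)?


0b10000110100000 & 0b1110100101000110 = 0b10000100000000 = 8448

8448


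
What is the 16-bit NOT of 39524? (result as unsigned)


~0b1001101001100100 = 0b110010110011011 = 26011 (16-bit unsigned)

26011


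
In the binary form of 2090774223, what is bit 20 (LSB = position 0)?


0b1111100100111101010111011001111, position 20 = 1

1


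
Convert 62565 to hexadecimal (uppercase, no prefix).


62565 = F465 hex

F465


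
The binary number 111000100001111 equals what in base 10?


111000100001111 in decimal = 28943

28943


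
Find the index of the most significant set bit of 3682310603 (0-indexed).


0b11011011011110111001100111001011. Highest set bit at position 31

31


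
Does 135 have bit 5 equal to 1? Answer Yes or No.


0b10000111, bit 5 = 0. No

No


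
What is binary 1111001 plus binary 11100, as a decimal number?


1111001 + 11100 = 10010101 = 149

149


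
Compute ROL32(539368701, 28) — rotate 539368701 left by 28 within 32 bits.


Rotate 0b100000001001100001110011111101 left by 28 (32-bit) = 0b11010010000000100110000111001111 = 3523371471

3523371471


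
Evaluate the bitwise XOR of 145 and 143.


0b10010001 ^ 0b10001111 = 0b11110 = 30

30


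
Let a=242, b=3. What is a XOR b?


242 ^ 3 = 241

241


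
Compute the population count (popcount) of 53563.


0b1101000100111011 has 9 set bits

9


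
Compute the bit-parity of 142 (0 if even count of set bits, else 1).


0b10001110 has 4 ones => parity 0

0


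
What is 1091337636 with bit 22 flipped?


1091337636 ^ (1 << 22) = 1091337636 ^ 4194304 = 1095531940

1095531940


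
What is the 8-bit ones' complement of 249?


249 ^ 255 = 6

6


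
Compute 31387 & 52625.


0b111101010011011 & 0b1100110110010001 = 0b100100010010001 = 18577

18577


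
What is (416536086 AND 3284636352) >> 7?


Step 1: 416536086 & 3284636352 = 12816896
Step 2: 12816896 >> 7 = 100132

100132


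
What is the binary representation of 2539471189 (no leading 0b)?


2539471189 = 10010111010111010100000101010101 in binary

10010111010111010100000101010101


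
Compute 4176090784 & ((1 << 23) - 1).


4176090784 & 8388607 = 6952608

6952608


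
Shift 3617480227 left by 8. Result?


0b11010111100111100101111000100011 << 8 = 0b1101011110011110010111100010001100000000 = 926074938112

926074938112


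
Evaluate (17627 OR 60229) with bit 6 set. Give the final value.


Step 1: 17627 | 60229 = 61407
Step 2: 61407 | (1 << 6) = 61407 | 64 = 61407

61407


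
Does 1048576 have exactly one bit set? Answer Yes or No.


0b100000000000000000000. Only one bit set => Yes

Yes


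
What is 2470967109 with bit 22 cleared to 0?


2470967109 & ~(1 << 22) = 2466772805

2466772805


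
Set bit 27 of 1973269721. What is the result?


1973269721 | (1 << 27) = 1973269721 | 134217728 = 2107487449

2107487449


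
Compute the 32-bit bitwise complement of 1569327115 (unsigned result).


~0b1011101100010100000100000001011 = 0b10100010011101011111011111110100 = 2725640180 (32-bit unsigned)

2725640180


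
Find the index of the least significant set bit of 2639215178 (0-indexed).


0b10011101010011110011101001001010. Lowest set bit at position 1

1


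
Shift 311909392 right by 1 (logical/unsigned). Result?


0b10010100101110101110000010000 >> 1 = 0b1001010010111010111000001000 = 155954696

155954696


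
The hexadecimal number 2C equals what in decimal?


2C hex = 44 decimal

44


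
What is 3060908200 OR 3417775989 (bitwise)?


0b10110110011100011100000010101000 | 0b11001011101101110001111101110101 = 0b11111111111101111101111111111101 = 4294434813

4294434813


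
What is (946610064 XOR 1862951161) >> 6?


Step 1: 946610064 ^ 1862951161 = 1466335081
Step 2: 1466335081 >> 6 = 22911485

22911485


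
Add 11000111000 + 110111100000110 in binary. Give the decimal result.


11000111000 + 110111100000110 = 111010100111110 = 30014

30014


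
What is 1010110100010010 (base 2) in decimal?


1010110100010010 in decimal = 44306

44306


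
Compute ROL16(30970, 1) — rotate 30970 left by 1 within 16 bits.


Rotate 0b111100011111010 left by 1 (16-bit) = 0b1111000111110100 = 61940

61940


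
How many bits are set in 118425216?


0b111000011110000011010000000 has 10 set bits

10


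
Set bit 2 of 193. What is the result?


193 | (1 << 2) = 193 | 4 = 197

197


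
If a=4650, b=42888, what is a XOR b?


4650 ^ 42888 = 46498

46498


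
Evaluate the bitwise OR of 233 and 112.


0b11101001 | 0b1110000 = 0b11111001 = 249

249


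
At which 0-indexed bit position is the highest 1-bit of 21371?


0b101001101111011. Highest set bit at position 14

14


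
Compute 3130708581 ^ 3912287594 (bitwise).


0b10111010100110101101001001100101 ^ 0b11101001001100001100010101101010 = 0b1010011101010100001011100001111 = 1403655951

1403655951


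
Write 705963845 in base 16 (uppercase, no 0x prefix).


705963845 = 2A142745 hex

2A142745


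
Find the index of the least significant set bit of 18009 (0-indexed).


0b100011001011001. Lowest set bit at position 0

0


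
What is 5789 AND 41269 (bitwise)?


0b1011010011101 & 0b1010000100110101 = 0b10101 = 21

21


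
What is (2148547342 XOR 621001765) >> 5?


Step 1: 2148547342 ^ 621001765 = 2769520427
Step 2: 2769520427 >> 5 = 86547513

86547513


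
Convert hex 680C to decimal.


680C hex = 26636 decimal

26636


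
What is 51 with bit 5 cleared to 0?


51 & ~(1 << 5) = 19

19


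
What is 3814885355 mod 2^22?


3814885355 & 4194303 = 2263019

2263019


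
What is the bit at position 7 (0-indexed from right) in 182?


0b10110110, position 7 = 1

1


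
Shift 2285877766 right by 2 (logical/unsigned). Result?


0b10001000001111111011101000000110 >> 2 = 0b100010000011111110111010000001 = 571469441

571469441


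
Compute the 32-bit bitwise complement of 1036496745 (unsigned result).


~0b111101110001111010111101101001 = 0b11000010001110000101000010010110 = 3258470550 (32-bit unsigned)

3258470550


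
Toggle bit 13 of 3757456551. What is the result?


3757456551 ^ (1 << 13) = 3757456551 ^ 8192 = 3757448359

3757448359


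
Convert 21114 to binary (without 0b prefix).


21114 = 101001001111010 in binary

101001001111010


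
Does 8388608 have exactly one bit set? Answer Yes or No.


0b100000000000000000000000. Only one bit set => Yes

Yes


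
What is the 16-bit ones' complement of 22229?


22229 ^ 65535 = 43306

43306


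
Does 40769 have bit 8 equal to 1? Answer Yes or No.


0b1001111101000001, bit 8 = 1. Yes

Yes


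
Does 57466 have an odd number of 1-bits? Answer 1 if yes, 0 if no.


0b1110000001111010 has 8 ones => parity 0

0


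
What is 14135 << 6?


0b11011100110111 << 6 = 0b11011100110111000000 = 904640

904640


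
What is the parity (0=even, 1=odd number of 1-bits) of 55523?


0b1101100011100011 has 9 ones => parity 1

1


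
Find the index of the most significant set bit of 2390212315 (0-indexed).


0b10001110011101111011111011011011. Highest set bit at position 31

31


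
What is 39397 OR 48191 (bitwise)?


0b1001100111100101 | 0b1011110000111111 = 0b1011110111111111 = 48639

48639


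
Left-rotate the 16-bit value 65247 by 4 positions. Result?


Rotate 0b1111111011011111 left by 4 (16-bit) = 0b1110110111111111 = 60927

60927


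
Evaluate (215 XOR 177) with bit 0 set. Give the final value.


Step 1: 215 ^ 177 = 102
Step 2: 102 | (1 << 0) = 102 | 1 = 103

103


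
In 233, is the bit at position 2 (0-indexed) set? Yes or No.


0b11101001, bit 2 = 0. No

No


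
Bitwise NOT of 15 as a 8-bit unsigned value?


~0b1111 = 0b11110000 = 240 (8-bit unsigned)

240


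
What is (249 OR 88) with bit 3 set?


Step 1: 249 | 88 = 249
Step 2: 249 | (1 << 3) = 249 | 8 = 249

249


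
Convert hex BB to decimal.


BB hex = 187 decimal

187


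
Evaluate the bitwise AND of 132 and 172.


0b10000100 & 0b10101100 = 0b10000100 = 132

132


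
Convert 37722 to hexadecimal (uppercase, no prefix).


37722 = 935A hex

935A


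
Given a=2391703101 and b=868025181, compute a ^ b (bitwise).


2391703101 ^ 868025181 = 3174268256

3174268256


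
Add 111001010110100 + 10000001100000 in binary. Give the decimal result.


111001010110100 + 10000001100000 = 1001001100010100 = 37652

37652


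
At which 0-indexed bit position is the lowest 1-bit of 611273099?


0b100100011011110100100110001011. Lowest set bit at position 0

0


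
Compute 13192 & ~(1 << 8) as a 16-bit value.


13192 & ~(1 << 8) = 12936

12936


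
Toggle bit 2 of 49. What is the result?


49 ^ (1 << 2) = 49 ^ 4 = 53

53


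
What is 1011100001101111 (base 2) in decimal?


1011100001101111 in decimal = 47215

47215


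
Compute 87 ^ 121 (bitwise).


0b1010111 ^ 0b1111001 = 0b101110 = 46

46


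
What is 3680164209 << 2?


0b11011011010110101101100101110001 << 2 = 0b1101101101011010110110010111000100 = 14720656836

14720656836


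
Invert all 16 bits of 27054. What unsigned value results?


27054 ^ 65535 = 38481

38481


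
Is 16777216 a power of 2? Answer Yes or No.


0b1000000000000000000000000. Only one bit set => Yes

Yes


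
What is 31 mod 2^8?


31 & 255 = 31

31


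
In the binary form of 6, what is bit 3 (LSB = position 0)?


0b110, position 3 = 0

0


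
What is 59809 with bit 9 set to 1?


59809 | (1 << 9) = 59809 | 512 = 60321

60321


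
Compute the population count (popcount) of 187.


0b10111011 has 6 set bits

6


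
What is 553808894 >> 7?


0b100001000000100111001111111110 >> 7 = 0b10000100000010011100111 = 4326631

4326631


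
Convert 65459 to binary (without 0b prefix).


65459 = 1111111110110011 in binary

1111111110110011


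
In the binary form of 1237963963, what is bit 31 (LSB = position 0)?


0b1001001110010011101010010111011, position 31 = 0

0


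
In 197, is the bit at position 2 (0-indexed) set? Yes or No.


0b11000101, bit 2 = 1. Yes

Yes


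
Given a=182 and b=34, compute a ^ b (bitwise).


182 ^ 34 = 148

148


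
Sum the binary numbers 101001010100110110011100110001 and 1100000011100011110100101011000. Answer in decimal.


101001010100110110011100110001 + 1100000011100011110100101011000 = 10001001110001010101000010001001 = 2311409801

2311409801


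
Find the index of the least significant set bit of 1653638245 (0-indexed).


0b1100010100100001000010001100101. Lowest set bit at position 0

0


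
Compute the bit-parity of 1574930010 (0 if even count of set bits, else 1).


0b1011101110111111000011001011010 has 19 ones => parity 1

1


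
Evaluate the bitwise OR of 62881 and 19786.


0b1111010110100001 | 0b100110101001010 = 0b1111110111101011 = 65003

65003


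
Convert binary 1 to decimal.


1 in decimal = 1

1


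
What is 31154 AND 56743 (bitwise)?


0b111100110110010 & 0b1101110110100111 = 0b101100110100010 = 22946

22946


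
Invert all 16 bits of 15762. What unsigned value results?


15762 ^ 65535 = 49773

49773


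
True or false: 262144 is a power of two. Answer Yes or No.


0b1000000000000000000. Only one bit set => Yes

Yes


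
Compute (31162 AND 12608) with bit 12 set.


Step 1: 31162 & 12608 = 12544
Step 2: 12544 | (1 << 12) = 12544 | 4096 = 12544

12544


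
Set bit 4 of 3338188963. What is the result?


3338188963 | (1 << 4) = 3338188963 | 16 = 3338188979

3338188979


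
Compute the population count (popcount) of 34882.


0b1000100001000010 has 4 set bits

4


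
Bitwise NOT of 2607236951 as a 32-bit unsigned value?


~0b10011011011001110100011101010111 = 0b1100100100110001011100010101000 = 1687730344 (32-bit unsigned)

1687730344
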